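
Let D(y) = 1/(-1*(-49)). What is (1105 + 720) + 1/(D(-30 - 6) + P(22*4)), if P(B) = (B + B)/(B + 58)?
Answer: 8006202/4385 ≈ 1825.8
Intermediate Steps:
D(y) = 1/49
P(B) = 2*B/(58 + B) (P(B) = (2*B)/(58 + B) = 2*B/(58 + B))
(1105 + 720) + 1/(D(-30 - 6) + P(22*4)) = (1105 + 720) + 1/(1/49 + 2*(22*4)/(58 + 22*4)) = 1825 + 1/(1/49 + 2*88/(58 + 88)) = 1825 + 1/(1/49 + 2*88/146) = 1825 + 1/(1/49 + 2*88*(1/146)) = 1825 + 1/(1/49 + 88/73) = 1825 + 1/(4385/3577) = 1825 + 3577/4385 = 8006202/4385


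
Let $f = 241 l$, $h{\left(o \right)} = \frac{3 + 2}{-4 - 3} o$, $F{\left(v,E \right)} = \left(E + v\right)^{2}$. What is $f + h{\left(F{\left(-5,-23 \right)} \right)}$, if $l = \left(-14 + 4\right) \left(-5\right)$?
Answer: $11490$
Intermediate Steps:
$l = 50$ ($l = \left(-10\right) \left(-5\right) = 50$)
$h{\left(o \right)} = - \frac{5 o}{7}$ ($h{\left(o \right)} = \frac{5}{-7} o = 5 \left(- \frac{1}{7}\right) o = - \frac{5 o}{7}$)
$f = 12050$ ($f = 241 \cdot 50 = 12050$)
$f + h{\left(F{\left(-5,-23 \right)} \right)} = 12050 - \frac{5 \left(-23 - 5\right)^{2}}{7} = 12050 - \frac{5 \left(-28\right)^{2}}{7} = 12050 - 560 = 11490$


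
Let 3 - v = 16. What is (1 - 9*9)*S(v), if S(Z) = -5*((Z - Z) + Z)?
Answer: -5200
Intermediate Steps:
v = -13 (v = 3 - 1*16 = 3 - 16 = -13)
S(Z) = -5*Z (S(Z) = -5*(0 + Z) = -5*Z)
(1 - 9*9)*S(v) = (1 - 9*9)*(-5*(-13)) = (1 - 81)*65 = -80*65 = -5200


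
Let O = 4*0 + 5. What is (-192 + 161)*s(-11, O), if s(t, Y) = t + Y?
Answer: 186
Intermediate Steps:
O = 5 (O = 0 + 5 = 5)
s(t, Y) = Y + t
(-192 + 161)*s(-11, O) = (-192 + 161)*(5 - 11) = -31*(-6) = 186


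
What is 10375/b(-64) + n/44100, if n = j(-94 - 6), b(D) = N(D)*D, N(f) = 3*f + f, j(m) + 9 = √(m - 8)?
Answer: 12705279/20070400 + I*√3/7350 ≈ 0.63304 + 0.00023565*I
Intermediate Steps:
j(m) = -9 + √(-8 + m) (j(m) = -9 + √(m - 8) = -9 + √(-8 + m))
N(f) = 4*f
b(D) = 4*D² (b(D) = (4*D)*D = 4*D²)
n = -9 + 6*I*√3 (n = -9 + √(-8 + (-94 - 6)) = -9 + √(-8 - 100) = -9 + √(-108) = -9 + 6*I*√3 ≈ -9.0 + 10.392*I)
10375/b(-64) + n/44100 = 10375/((4*(-64)²)) + (-9 + 6*I*√3)/44100 = 10375/((4*4096)) + (-9 + 6*I*√3)*(1/44100) = 10375/16384 + (-1/4900 + I*√3/7350) = 12705279/20070400 + I*√3/7350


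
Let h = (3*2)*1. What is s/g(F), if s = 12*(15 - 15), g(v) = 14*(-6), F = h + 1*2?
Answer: 0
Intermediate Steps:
h = 6 (h = 6*1 = 6)
F = 8 (F = 6 + 1*2 = 6 + 2 = 8)
g(v) = -84
s = 0 (s = 12*0 = 0)
s/g(F) = 0/(-84) = 0*(-1/84) = 0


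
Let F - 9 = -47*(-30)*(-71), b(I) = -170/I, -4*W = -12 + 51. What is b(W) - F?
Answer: 3904619/39 ≈ 1.0012e+5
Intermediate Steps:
W = -39/4 (W = -(-12 + 51)/4 = -¼*39 = -39/4 ≈ -9.7500)
F = -100101 (F = 9 - 47*(-30)*(-71) = 9 + 1410*(-71) = 9 - 100110 = -100101)
b(W) - F = -170/(-39/4) - 1*(-100101) = -170*(-4/39) + 100101 = 680/39 + 100101 = 3904619/39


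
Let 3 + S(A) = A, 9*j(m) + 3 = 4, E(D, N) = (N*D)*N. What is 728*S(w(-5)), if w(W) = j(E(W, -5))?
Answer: -18928/9 ≈ -2103.1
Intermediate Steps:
E(D, N) = D*N² (E(D, N) = (D*N)*N = D*N²)
j(m) = ⅑ (j(m) = -⅓ + (⅑)*4 = -⅓ + 4/9 = ⅑)
w(W) = ⅑
S(A) = -3 + A
728*S(w(-5)) = 728*(-3 + ⅑) = 728*(-26/9) = -18928/9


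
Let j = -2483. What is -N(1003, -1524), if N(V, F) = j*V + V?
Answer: 2489446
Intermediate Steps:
N(V, F) = -2482*V (N(V, F) = -2483*V + V = -2482*V)
-N(1003, -1524) = -(-2482)*1003 = -1*(-2489446) = 2489446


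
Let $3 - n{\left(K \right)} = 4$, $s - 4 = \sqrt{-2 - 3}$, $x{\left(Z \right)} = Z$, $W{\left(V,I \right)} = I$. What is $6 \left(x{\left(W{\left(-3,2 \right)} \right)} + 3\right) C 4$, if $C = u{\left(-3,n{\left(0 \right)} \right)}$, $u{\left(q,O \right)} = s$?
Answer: $480 + 120 i \sqrt{5} \approx 480.0 + 268.33 i$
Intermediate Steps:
$s = 4 + i \sqrt{5}$ ($s = 4 + \sqrt{-2 - 3} = 4 + \sqrt{-5} = 4 + i \sqrt{5} \approx 4.0 + 2.2361 i$)
$n{\left(K \right)} = -1$ ($n{\left(K \right)} = 3 - 4 = -1$)
$u{\left(q,O \right)} = 4 + i \sqrt{5}$
$C = 4 + i \sqrt{5} \approx 4.0 + 2.2361 i$
$6 \left(x{\left(W{\left(-3,2 \right)} \right)} + 3\right) C 4 = 6 \left(2 + 3\right) \left(4 + i \sqrt{5}\right) 4 = 6 \cdot 5 \left(4 + i \sqrt{5}\right) 4 = 30 \left(4 + i \sqrt{5}\right) 4 = \left(120 + 30 i \sqrt{5}\right) 4 = 480 + 120 i \sqrt{5}$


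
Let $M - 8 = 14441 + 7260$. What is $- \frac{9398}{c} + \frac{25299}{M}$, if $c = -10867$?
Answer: $\frac{478945415}{235911703} \approx 2.0302$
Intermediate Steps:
$M = 21709$ ($M = 8 + \left(14441 + 7260\right) = 8 + 21701 = 21709$)
$- \frac{9398}{c} + \frac{25299}{M} = - \frac{9398}{-10867} + \frac{25299}{21709} = \left(-9398\right) \left(- \frac{1}{10867}\right) + 25299 \cdot \frac{1}{21709} = \frac{9398}{10867} + \frac{25299}{21709} = \frac{478945415}{235911703}$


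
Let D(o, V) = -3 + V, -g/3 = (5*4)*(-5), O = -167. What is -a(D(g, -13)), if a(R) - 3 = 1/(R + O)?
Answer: -548/183 ≈ -2.9945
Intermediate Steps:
g = 300 (g = -3*5*4*(-5) = -60*(-5) = -3*(-100) = 300)
a(R) = 3 + 1/(-167 + R) (a(R) = 3 + 1/(R - 167) = 3 + 1/(-167 + R))
-a(D(g, -13)) = -(-500 + 3*(-3 - 13))/(-167 + (-3 - 13)) = -(-500 + 3*(-16))/(-167 - 16) = -(-500 - 48)/(-183) = -(-1)*(-548)/183 = -1*548/183 = -548/183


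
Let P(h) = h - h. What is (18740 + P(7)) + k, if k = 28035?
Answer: 46775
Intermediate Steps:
P(h) = 0
(18740 + P(7)) + k = (18740 + 0) + 28035 = 18740 + 28035 = 46775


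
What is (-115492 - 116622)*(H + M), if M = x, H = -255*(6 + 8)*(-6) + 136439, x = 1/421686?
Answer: -7725558226925675/210843 ≈ -3.6641e+10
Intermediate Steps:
x = 1/421686 ≈ 2.3714e-6
H = 157859 (H = -3570*(-6) + 136439 = -255*(-84) + 136439 = 21420 + 136439 = 157859)
M = 1/421686 ≈ 2.3714e-6
(-115492 - 116622)*(H + M) = (-115492 - 116622)*(157859 + 1/421686) = -232114*66566930275/421686 = -7725558226925675/210843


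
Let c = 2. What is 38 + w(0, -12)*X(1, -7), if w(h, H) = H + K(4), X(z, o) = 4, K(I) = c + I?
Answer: 14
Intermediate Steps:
K(I) = 2 + I
w(h, H) = 6 + H (w(h, H) = H + (2 + 4) = H + 6 = 6 + H)
38 + w(0, -12)*X(1, -7) = 38 + (6 - 12)*4 = 38 - 6*4 = 38 - 24 = 14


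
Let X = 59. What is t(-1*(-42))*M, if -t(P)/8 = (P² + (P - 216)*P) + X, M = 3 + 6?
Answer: 394920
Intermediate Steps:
M = 9
t(P) = -472 - 8*P² - 8*P*(-216 + P) (t(P) = -8*((P² + (P - 216)*P) + 59) = -8*((P² + (-216 + P)*P) + 59) = -8*((P² + P*(-216 + P)) + 59) = -8*(59 + P² + P*(-216 + P)) = -472 - 8*P² - 8*P*(-216 + P))
t(-1*(-42))*M = (-472 - 16*(-1*(-42))² + 1728*(-1*(-42)))*9 = (-472 - 16*42² + 1728*42)*9 = (-472 - 16*1764 + 72576)*9 = (-472 - 28224 + 72576)*9 = 43880*9 = 394920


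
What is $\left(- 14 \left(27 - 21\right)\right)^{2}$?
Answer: $7056$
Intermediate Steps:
$\left(- 14 \left(27 - 21\right)\right)^{2} = \left(\left(-14\right) 6\right)^{2} = \left(-84\right)^{2} = 7056$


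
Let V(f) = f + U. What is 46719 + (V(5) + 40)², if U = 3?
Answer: 49023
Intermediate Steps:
V(f) = 3 + f (V(f) = f + 3 = 3 + f)
46719 + (V(5) + 40)² = 46719 + ((3 + 5) + 40)² = 46719 + (8 + 40)² = 46719 + 48² = 46719 + 2304 = 49023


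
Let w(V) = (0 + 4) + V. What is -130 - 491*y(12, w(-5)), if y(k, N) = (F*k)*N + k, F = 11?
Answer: 58790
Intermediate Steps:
w(V) = 4 + V
y(k, N) = k + 11*N*k (y(k, N) = (11*k)*N + k = 11*N*k + k = k + 11*N*k)
-130 - 491*y(12, w(-5)) = -130 - 5892*(1 + 11*(4 - 5)) = -130 - 5892*(1 + 11*(-1)) = -130 - 5892*(1 - 11) = -130 - 5892*(-10) = -130 - 491*(-120) = -130 + 58920 = 58790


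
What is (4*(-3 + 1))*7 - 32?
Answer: -88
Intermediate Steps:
(4*(-3 + 1))*7 - 32 = (4*(-2))*7 - 32 = -8*7 - 32 = -56 - 32 = -88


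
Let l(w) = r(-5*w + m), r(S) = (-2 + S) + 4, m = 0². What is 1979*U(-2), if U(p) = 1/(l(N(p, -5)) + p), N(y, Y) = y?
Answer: 1979/10 ≈ 197.90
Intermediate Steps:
m = 0
r(S) = 2 + S
l(w) = 2 - 5*w (l(w) = 2 + (-5*w + 0) = 2 - 5*w)
U(p) = 1/(2 - 4*p) (U(p) = 1/((2 - 5*p) + p) = 1/(2 - 4*p))
1979*U(-2) = 1979*(1/(2*(1 - 2*(-2)))) = 1979*(1/(2*(1 + 4))) = 1979*((½)/5) = 1979*((½)*(⅕)) = 1979*(⅒) = 1979/10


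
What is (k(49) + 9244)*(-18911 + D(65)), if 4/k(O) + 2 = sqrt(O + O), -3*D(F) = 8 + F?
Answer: -8226872144/47 - 795284*sqrt(2)/141 ≈ -1.7505e+8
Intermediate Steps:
D(F) = -8/3 - F/3 (D(F) = -(8 + F)/3 = -8/3 - F/3)
k(O) = 4/(-2 + sqrt(2)*sqrt(O)) (k(O) = 4/(-2 + sqrt(O + O)) = 4/(-2 + sqrt(2*O)) = 4/(-2 + sqrt(2)*sqrt(O)))
(k(49) + 9244)*(-18911 + D(65)) = (4/(-2 + sqrt(2)*sqrt(49)) + 9244)*(-18911 + (-8/3 - 1/3*65)) = (4/(-2 + sqrt(2)*7) + 9244)*(-18911 + (-8/3 - 65/3)) = (4/(-2 + 7*sqrt(2)) + 9244)*(-18911 - 73/3) = (9244 + 4/(-2 + 7*sqrt(2)))*(-56806/3) = -525114664/3 - 227224/(3*(-2 + 7*sqrt(2)))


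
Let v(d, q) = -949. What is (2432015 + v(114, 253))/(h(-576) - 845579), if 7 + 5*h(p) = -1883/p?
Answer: -7001470080/2435269669 ≈ -2.8750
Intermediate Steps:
h(p) = -7/5 - 1883/(5*p) (h(p) = -7/5 + (-1883/p)/5 = -7/5 - 1883/(5*p))
(2432015 + v(114, 253))/(h(-576) - 845579) = (2432015 - 949)/((7/5)*(-269 - 1*(-576))/(-576) - 845579) = 2431066/((7/5)*(-1/576)*(-269 + 576) - 845579) = 2431066/((7/5)*(-1/576)*307 - 845579) = 2431066/(-2149/2880 - 845579) = 2431066/(-2435269669/2880) = 2431066*(-2880/2435269669) = -7001470080/2435269669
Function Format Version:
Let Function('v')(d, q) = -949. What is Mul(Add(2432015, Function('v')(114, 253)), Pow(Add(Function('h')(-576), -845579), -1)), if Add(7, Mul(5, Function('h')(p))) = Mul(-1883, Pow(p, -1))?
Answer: Rational(-7001470080, 2435269669) ≈ -2.8750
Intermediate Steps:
Function('h')(p) = Add(Rational(-7, 5), Mul(Rational(-1883, 5), Pow(p, -1))) (Function('h')(p) = Add(Rational(-7, 5), Mul(Rational(1, 5), Mul(-1883, Pow(p, -1)))) = Add(Rational(-7, 5), Mul(Rational(-1883, 5), Pow(p, -1))))
Mul(Add(2432015, Function('v')(114, 253)), Pow(Add(Function('h')(-576), -845579), -1)) = Mul(Add(2432015, -949), Pow(Add(Mul(Rational(7, 5), Pow(-576, -1), Add(-269, Mul(-1, -576))), -845579), -1)) = Mul(2431066, Pow(Add(Mul(Rational(7, 5), Rational(-1, 576), Add(-269, 576)), -845579), -1)) = Mul(2431066, Pow(Add(Mul(Rational(7, 5), Rational(-1, 576), 307), -845579), -1)) = Mul(2431066, Pow(Add(Rational(-2149, 2880), -845579), -1)) = Mul(2431066, Pow(Rational(-2435269669, 2880), -1)) = Mul(2431066, Rational(-2880, 2435269669)) = Rational(-7001470080, 2435269669)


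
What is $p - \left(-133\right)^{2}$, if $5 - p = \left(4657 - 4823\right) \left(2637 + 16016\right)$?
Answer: $3078714$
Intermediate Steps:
$p = 3096403$ ($p = 5 - \left(4657 - 4823\right) \left(2637 + 16016\right) = 5 - \left(-166\right) 18653 = 5 - -3096398 = 5 + 3096398 = 3096403$)
$p - \left(-133\right)^{2} = 3096403 - \left(-133\right)^{2} = 3096403 - 17689 = 3078714$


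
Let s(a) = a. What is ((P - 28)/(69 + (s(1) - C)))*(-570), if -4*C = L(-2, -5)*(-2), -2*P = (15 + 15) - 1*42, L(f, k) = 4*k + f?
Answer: 4180/27 ≈ 154.81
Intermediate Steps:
L(f, k) = f + 4*k
P = 6 (P = -((15 + 15) - 1*42)/2 = -(30 - 42)/2 = -½*(-12) = 6)
C = -11 (C = -(-2 + 4*(-5))*(-2)/4 = -(-2 - 20)*(-2)/4 = -(-11)*(-2)/2 = -¼*44 = -11)
((P - 28)/(69 + (s(1) - C)))*(-570) = ((6 - 28)/(69 + (1 - 1*(-11))))*(-570) = -22/(69 + (1 + 11))*(-570) = -22/(69 + 12)*(-570) = -22/81*(-570) = 4180/27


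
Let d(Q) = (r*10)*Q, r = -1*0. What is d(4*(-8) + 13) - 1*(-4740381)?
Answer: 4740381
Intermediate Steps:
r = 0
d(Q) = 0 (d(Q) = (0*10)*Q = 0*Q = 0)
d(4*(-8) + 13) - 1*(-4740381) = 0 - 1*(-4740381) = 0 + 4740381 = 4740381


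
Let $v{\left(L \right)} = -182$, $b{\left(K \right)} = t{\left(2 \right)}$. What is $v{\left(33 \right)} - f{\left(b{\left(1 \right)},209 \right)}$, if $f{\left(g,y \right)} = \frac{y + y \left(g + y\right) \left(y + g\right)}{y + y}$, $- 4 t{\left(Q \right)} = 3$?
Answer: $- \frac{699729}{32} \approx -21867.0$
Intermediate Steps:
$t{\left(Q \right)} = - \frac{3}{4}$ ($t{\left(Q \right)} = \left(- \frac{1}{4}\right) 3 = - \frac{3}{4}$)
$b{\left(K \right)} = - \frac{3}{4}$
$f{\left(g,y \right)} = \frac{y + y \left(g + y\right)^{2}}{2 y}$ ($f{\left(g,y \right)} = \frac{y + y \left(g + y\right) \left(g + y\right)}{2 y} = \left(y + y \left(g + y\right)^{2}\right) \frac{1}{2 y} = \frac{y + y \left(g + y\right)^{2}}{2 y}$)
$v{\left(33 \right)} - f{\left(b{\left(1 \right)},209 \right)} = -182 - \left(\frac{1}{2} + \frac{\left(- \frac{3}{4} + 209\right)^{2}}{2}\right) = -182 - \left(\frac{1}{2} + \frac{\left(\frac{833}{4}\right)^{2}}{2}\right) = -182 - \left(\frac{1}{2} + \frac{1}{2} \cdot \frac{693889}{16}\right) = -182 - \left(\frac{1}{2} + \frac{693889}{32}\right) = -182 - \frac{693905}{32} = - \frac{699729}{32}$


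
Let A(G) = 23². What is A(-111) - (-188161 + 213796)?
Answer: -25106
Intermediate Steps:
A(G) = 529
A(-111) - (-188161 + 213796) = 529 - (-188161 + 213796) = 529 - 1*25635 = 529 - 25635 = -25106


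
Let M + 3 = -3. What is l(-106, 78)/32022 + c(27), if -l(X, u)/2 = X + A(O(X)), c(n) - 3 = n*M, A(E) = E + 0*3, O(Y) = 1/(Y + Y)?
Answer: -59964035/377148 ≈ -158.99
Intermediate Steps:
M = -6 (M = -3 - 3 = -6)
O(Y) = 1/(2*Y)
A(E) = E (A(E) = E + 0 = E)
c(n) = 3 - 6*n (c(n) = 3 + n*(-6) = 3 - 6*n)
l(X, u) = -1/X - 2*X (l(X, u) = -2*(X + 1/(2*X)) = -1/X - 2*X)
l(-106, 78)/32022 + c(27) = (-1/(-106) - 2*(-106))/32022 + (3 - 6*27) = (-1*(-1/106) + 212)*(1/32022) + (3 - 162) = (1/106 + 212)*(1/32022) - 159 = (22473/106)*(1/32022) - 159 = 2497/377148 - 159 = -59964035/377148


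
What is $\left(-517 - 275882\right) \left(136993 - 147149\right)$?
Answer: $2807108244$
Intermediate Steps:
$\left(-517 - 275882\right) \left(136993 - 147149\right) = \left(-276399\right) \left(-10156\right) = 2807108244$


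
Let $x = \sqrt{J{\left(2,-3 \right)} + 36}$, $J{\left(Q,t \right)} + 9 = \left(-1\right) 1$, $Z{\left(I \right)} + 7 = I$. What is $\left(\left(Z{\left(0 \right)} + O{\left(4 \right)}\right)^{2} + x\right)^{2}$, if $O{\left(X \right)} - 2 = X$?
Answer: $\left(1 + \sqrt{26}\right)^{2} \approx 37.198$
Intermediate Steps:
$O{\left(X \right)} = 2 + X$
$Z{\left(I \right)} = -7 + I$
$J{\left(Q,t \right)} = -10$ ($J{\left(Q,t \right)} = -9 - 1 = -10$)
$x = \sqrt{26}$ ($x = \sqrt{-10 + 36} = \sqrt{26} \approx 5.099$)
$\left(\left(Z{\left(0 \right)} + O{\left(4 \right)}\right)^{2} + x\right)^{2} = \left(\left(\left(-7 + 0\right) + \left(2 + 4\right)\right)^{2} + \sqrt{26}\right)^{2} = \left(\left(-7 + 6\right)^{2} + \sqrt{26}\right)^{2} = \left(\left(-1\right)^{2} + \sqrt{26}\right)^{2} = \left(1 + \sqrt{26}\right)^{2}$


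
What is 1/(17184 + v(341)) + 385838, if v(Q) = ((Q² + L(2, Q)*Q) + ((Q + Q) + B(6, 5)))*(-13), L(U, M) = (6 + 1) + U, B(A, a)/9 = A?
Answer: 595708406691/1543934 ≈ 3.8584e+5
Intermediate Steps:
B(A, a) = 9*A
L(U, M) = 7 + U
v(Q) = -702 - 143*Q - 13*Q² (v(Q) = ((Q² + (7 + 2)*Q) + ((Q + Q) + 9*6))*(-13) = ((Q² + 9*Q) + (2*Q + 54))*(-13) = ((Q² + 9*Q) + (54 + 2*Q))*(-13) = (54 + Q² + 11*Q)*(-13) = -702 - 143*Q - 13*Q²)
1/(17184 + v(341)) + 385838 = 1/(17184 + (-702 - 143*341 - 13*341²)) + 385838 = 1/(17184 + (-702 - 48763 - 13*116281)) + 385838 = 1/(17184 + (-702 - 48763 - 1511653)) + 385838 = 1/(17184 - 1561118) + 385838 = 1/(-1543934) + 385838 = -1/1543934 + 385838 = 595708406691/1543934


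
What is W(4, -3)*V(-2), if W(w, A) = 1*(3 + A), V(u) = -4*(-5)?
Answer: 0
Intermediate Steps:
V(u) = 20
W(w, A) = 3 + A
W(4, -3)*V(-2) = (3 - 3)*20 = 0*20 = 0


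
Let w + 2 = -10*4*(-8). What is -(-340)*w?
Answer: 108120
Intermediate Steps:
w = 318 (w = -2 - 10*4*(-8) = -2 - 40*(-8) = -2 + 320 = 318)
-(-340)*w = -(-340)*318 = -1*(-108120) = 108120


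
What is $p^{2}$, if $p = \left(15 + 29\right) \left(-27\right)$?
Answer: $1411344$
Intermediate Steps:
$p = -1188$ ($p = 44 \left(-27\right) = -1188$)
$p^{2} = \left(-1188\right)^{2} = 1411344$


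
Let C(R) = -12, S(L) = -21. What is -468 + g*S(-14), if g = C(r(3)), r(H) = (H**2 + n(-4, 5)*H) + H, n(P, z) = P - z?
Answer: -216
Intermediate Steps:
r(H) = H**2 - 8*H (r(H) = (H**2 + (-4 - 1*5)*H) + H = (H**2 + (-4 - 5)*H) + H = (H**2 - 9*H) + H = H**2 - 8*H)
g = -12
-468 + g*S(-14) = -468 - 12*(-21) = -468 + 252 = -216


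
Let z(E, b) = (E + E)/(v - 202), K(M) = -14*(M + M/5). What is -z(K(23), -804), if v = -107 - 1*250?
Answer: -3864/2795 ≈ -1.3825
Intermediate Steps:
v = -357 (v = -107 - 250 = -357)
K(M) = -84*M/5 (K(M) = -14*(M + M*(⅕)) = -14*(M + M/5) = -84*M/5)
z(E, b) = -2*E/559 (z(E, b) = (E + E)/(-357 - 202) = (2*E)/(-559) = (2*E)*(-1/559) = -2*E/559)
-z(K(23), -804) = -(-2)*(-84/5*23)/559 = -(-2)*(-1932)/(559*5) = -1*3864/2795 = -3864/2795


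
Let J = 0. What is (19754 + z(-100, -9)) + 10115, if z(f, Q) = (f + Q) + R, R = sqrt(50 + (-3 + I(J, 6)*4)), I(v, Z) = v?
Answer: 29760 + sqrt(47) ≈ 29767.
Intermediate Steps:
R = sqrt(47) (R = sqrt(50 + (-3 + 0*4)) = sqrt(50 + (-3 + 0)) = sqrt(50 - 3) = sqrt(47) ≈ 6.8557)
z(f, Q) = Q + f + sqrt(47) (z(f, Q) = (f + Q) + sqrt(47) = (Q + f) + sqrt(47) = Q + f + sqrt(47))
(19754 + z(-100, -9)) + 10115 = (19754 + (-9 - 100 + sqrt(47))) + 10115 = (19754 + (-109 + sqrt(47))) + 10115 = (19645 + sqrt(47)) + 10115 = 29760 + sqrt(47)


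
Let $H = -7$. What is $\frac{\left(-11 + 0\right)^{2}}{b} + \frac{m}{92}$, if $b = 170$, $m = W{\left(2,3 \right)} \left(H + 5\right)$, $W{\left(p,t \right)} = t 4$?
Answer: $\frac{1763}{3910} \approx 0.4509$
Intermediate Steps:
$W{\left(p,t \right)} = 4 t$
$m = -24$ ($m = 4 \cdot 3 \left(-7 + 5\right) = 12 \left(-2\right) = -24$)
$\frac{\left(-11 + 0\right)^{2}}{b} + \frac{m}{92} = \frac{\left(-11 + 0\right)^{2}}{170} - \frac{24}{92} = \left(-11\right)^{2} \cdot \frac{1}{170} - \frac{6}{23} = 121 \cdot \frac{1}{170} - \frac{6}{23} = \frac{121}{170} - \frac{6}{23} = \frac{1763}{3910}$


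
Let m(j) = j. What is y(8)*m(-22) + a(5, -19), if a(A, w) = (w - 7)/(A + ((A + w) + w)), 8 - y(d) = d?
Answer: 13/14 ≈ 0.92857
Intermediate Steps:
y(d) = 8 - d
a(A, w) = (-7 + w)/(2*A + 2*w) (a(A, w) = (-7 + w)/(A + (A + 2*w)) = (-7 + w)/(2*A + 2*w))
y(8)*m(-22) + a(5, -19) = (8 - 1*8)*(-22) + (-7 - 19)/(2*(5 - 19)) = (8 - 8)*(-22) + (½)*(-26)/(-14) = 0*(-22) + (½)*(-1/14)*(-26) = 0 + 13/14 = 13/14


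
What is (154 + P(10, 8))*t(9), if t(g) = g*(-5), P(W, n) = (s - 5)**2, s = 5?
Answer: -6930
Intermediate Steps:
P(W, n) = 0 (P(W, n) = (5 - 5)**2 = 0**2 = 0)
t(g) = -5*g
(154 + P(10, 8))*t(9) = (154 + 0)*(-5*9) = 154*(-45) = -6930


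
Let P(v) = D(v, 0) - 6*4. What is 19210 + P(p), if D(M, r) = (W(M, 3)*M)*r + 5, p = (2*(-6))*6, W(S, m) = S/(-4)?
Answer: 19191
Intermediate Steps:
W(S, m) = -S/4
p = -72 (p = -12*6 = -72)
D(M, r) = 5 - r*M²/4 (D(M, r) = ((-M/4)*M)*r + 5 = (-M²/4)*r + 5 = -r*M²/4 + 5 = 5 - r*M²/4)
P(v) = -19 (P(v) = (5 - ¼*0*v²) - 6*4 = (5 + 0) - 24 = 5 - 24 = -19)
19210 + P(p) = 19210 - 19 = 19191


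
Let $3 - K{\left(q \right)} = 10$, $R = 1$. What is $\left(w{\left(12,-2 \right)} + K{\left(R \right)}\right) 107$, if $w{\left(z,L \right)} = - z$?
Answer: $-2033$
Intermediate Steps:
$K{\left(q \right)} = -7$ ($K{\left(q \right)} = 3 - 10 = -7$)
$\left(w{\left(12,-2 \right)} + K{\left(R \right)}\right) 107 = \left(\left(-1\right) 12 - 7\right) 107 = \left(-12 - 7\right) 107 = \left(-19\right) 107 = -2033$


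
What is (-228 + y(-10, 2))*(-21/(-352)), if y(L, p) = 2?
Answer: -2373/176 ≈ -13.483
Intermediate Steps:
(-228 + y(-10, 2))*(-21/(-352)) = (-228 + 2)*(-21/(-352)) = -(-4746)*(-1)/352 = -226*21/352 = -2373/176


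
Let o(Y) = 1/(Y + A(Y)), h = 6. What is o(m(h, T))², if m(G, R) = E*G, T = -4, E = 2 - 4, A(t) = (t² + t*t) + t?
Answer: 1/69696 ≈ 1.4348e-5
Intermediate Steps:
A(t) = t + 2*t² (A(t) = (t² + t²) + t = 2*t² + t = t + 2*t²)
E = -2
m(G, R) = -2*G
o(Y) = 1/(Y + Y*(1 + 2*Y))
o(m(h, T))² = (1/(2*((-2*6))*(1 - 2*6)))² = ((½)/(-12*(1 - 12)))² = ((½)*(-1/12)/(-11))² = ((½)*(-1/12)*(-1/11))² = (1/264)² = 1/69696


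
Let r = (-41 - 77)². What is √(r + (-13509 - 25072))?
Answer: I*√24657 ≈ 157.03*I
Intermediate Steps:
r = 13924 (r = (-118)² = 13924)
√(r + (-13509 - 25072)) = √(13924 + (-13509 - 25072)) = √(13924 - 38581) = √(-24657) = I*√24657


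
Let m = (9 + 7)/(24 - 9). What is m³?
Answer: 4096/3375 ≈ 1.2136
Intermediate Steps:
m = 16/15 ≈ 1.0667
m³ = (16/15)³ = 4096/3375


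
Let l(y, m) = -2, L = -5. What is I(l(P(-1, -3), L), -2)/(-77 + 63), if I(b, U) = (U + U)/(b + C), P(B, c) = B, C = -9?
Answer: -2/77 ≈ -0.025974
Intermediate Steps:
I(b, U) = 2*U/(-9 + b) (I(b, U) = (U + U)/(b - 9) = (2*U)/(-9 + b) = 2*U/(-9 + b))
I(l(P(-1, -3), L), -2)/(-77 + 63) = (2*(-2)/(-9 - 2))/(-77 + 63) = (2*(-2)/(-11))/(-14) = -(-2)*(-1)/(7*11) = -1/14*4/11 = -2/77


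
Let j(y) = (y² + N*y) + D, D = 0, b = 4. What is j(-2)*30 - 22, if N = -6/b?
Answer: 188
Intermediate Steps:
N = -3/2 (N = -6/4 = -6*¼ = -3/2 ≈ -1.5000)
j(y) = y² - 3*y/2 (j(y) = (y² - 3*y/2) + 0 = y² - 3*y/2)
j(-2)*30 - 22 = ((½)*(-2)*(-3 + 2*(-2)))*30 - 22 = ((½)*(-2)*(-3 - 4))*30 - 22 = ((½)*(-2)*(-7))*30 - 22 = 7*30 - 22 = 210 - 22 = 188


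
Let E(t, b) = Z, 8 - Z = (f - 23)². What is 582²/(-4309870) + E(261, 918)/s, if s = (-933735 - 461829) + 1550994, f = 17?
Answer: -2638427384/33494154705 ≈ -0.078773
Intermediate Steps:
Z = -28 (Z = 8 - (17 - 23)² = 8 - 1*(-6)² = 8 - 1*36 = 8 - 36 = -28)
E(t, b) = -28
s = 155430 (s = -1395564 + 1550994 = 155430)
582²/(-4309870) + E(261, 918)/s = 582²/(-4309870) - 28/155430 = 338724*(-1/4309870) - 28*1/155430 = -169362/2154935 - 14/77715 = -2638427384/33494154705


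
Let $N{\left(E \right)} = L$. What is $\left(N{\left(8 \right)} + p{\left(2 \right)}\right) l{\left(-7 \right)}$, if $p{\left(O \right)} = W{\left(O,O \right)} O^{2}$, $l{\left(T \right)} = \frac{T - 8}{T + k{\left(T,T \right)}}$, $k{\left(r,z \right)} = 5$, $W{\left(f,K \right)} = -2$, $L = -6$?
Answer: $-105$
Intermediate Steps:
$l{\left(T \right)} = \frac{-8 + T}{5 + T}$ ($l{\left(T \right)} = \frac{T - 8}{T + 5} = \frac{-8 + T}{5 + T}$)
$N{\left(E \right)} = -6$
$p{\left(O \right)} = - 2 O^{2}$
$\left(N{\left(8 \right)} + p{\left(2 \right)}\right) l{\left(-7 \right)} = \left(-6 - 2 \cdot 2^{2}\right) \frac{-8 - 7}{5 - 7} = \left(-6 - 8\right) \frac{1}{-2} \left(-15\right) = \left(-6 - 8\right) \left(\left(- \frac{1}{2}\right) \left(-15\right)\right) = \left(-14\right) \frac{15}{2} = -105$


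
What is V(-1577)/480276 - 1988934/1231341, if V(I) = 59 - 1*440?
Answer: -106189600745/65709281124 ≈ -1.6161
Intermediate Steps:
V(I) = -381 (V(I) = 59 - 440 = -381)
V(-1577)/480276 - 1988934/1231341 = -381/480276 - 1988934/1231341 = -381*1/480276 - 1988934*1/1231341 = -127/160092 - 662978/410447 = -106189600745/65709281124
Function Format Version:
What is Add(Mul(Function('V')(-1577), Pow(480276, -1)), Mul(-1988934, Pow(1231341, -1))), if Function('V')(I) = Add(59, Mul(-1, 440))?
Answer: Rational(-106189600745, 65709281124) ≈ -1.6161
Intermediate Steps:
Function('V')(I) = -381 (Function('V')(I) = Add(59, -440) = -381)
Add(Mul(Function('V')(-1577), Pow(480276, -1)), Mul(-1988934, Pow(1231341, -1))) = Add(Mul(-381, Pow(480276, -1)), Mul(-1988934, Pow(1231341, -1))) = Add(Mul(-381, Rational(1, 480276)), Mul(-1988934, Rational(1, 1231341))) = Add(Rational(-127, 160092), Rational(-662978, 410447)) = Rational(-106189600745, 65709281124)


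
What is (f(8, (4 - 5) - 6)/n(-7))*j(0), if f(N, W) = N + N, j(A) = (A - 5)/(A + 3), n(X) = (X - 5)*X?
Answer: -20/63 ≈ -0.31746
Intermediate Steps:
n(X) = X*(-5 + X) (n(X) = (-5 + X)*X = X*(-5 + X))
j(A) = (-5 + A)/(3 + A)
f(N, W) = 2*N
(f(8, (4 - 5) - 6)/n(-7))*j(0) = ((2*8)/((-7*(-5 - 7))))*((-5 + 0)/(3 + 0)) = (16/((-7*(-12))))*(-5/3) = (16/84)*((⅓)*(-5)) = (16*(1/84))*(-5/3) = (4/21)*(-5/3) = -20/63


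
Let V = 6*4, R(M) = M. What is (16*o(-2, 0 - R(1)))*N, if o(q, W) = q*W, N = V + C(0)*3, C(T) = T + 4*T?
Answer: 768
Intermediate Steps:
C(T) = 5*T
V = 24
N = 24 (N = 24 + (5*0)*3 = 24 + 0*3 = 24 + 0 = 24)
o(q, W) = W*q
(16*o(-2, 0 - R(1)))*N = (16*((0 - 1*1)*(-2)))*24 = (16*((0 - 1)*(-2)))*24 = (16*(-1*(-2)))*24 = (16*2)*24 = 32*24 = 768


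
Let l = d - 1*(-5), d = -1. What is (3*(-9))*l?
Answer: -108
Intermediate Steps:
l = 4 (l = -1 - 1*(-5) = -1 + 5 = 4)
(3*(-9))*l = (3*(-9))*4 = -27*4 = -108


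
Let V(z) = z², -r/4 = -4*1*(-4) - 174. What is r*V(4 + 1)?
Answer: 15800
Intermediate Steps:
r = 632 (r = -4*(-4*1*(-4) - 174) = -4*(-4*(-4) - 174) = -4*(16 - 174) = -4*(-158) = 632)
r*V(4 + 1) = 632*(4 + 1)² = 632*5² = 632*25 = 15800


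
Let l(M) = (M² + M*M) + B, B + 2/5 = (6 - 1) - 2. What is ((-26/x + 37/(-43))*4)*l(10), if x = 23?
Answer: -7978388/4945 ≈ -1613.4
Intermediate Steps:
B = 13/5 (B = -⅖ + ((6 - 1) - 2) = -⅖ + (5 - 2) = -⅖ + 3 = 13/5 ≈ 2.6000)
l(M) = 13/5 + 2*M² (l(M) = (M² + M*M) + 13/5 = (M² + M²) + 13/5 = 2*M² + 13/5 = 13/5 + 2*M²)
((-26/x + 37/(-43))*4)*l(10) = ((-26/23 + 37/(-43))*4)*(13/5 + 2*10²) = ((-26*1/23 + 37*(-1/43))*4)*(13/5 + 2*100) = ((-26/23 - 37/43)*4)*(13/5 + 200) = -1969/989*4*(1013/5) = -7876/989*1013/5 = -7978388/4945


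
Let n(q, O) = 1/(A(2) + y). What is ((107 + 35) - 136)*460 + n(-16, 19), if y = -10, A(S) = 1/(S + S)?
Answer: 107636/39 ≈ 2759.9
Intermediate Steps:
A(S) = 1/(2*S)
n(q, O) = -4/39 (n(q, O) = 1/((1/2)/2 - 10) = 1/((1/2)*(1/2) - 10) = 1/(1/4 - 10) = 1/(-39/4) = -4/39)
((107 + 35) - 136)*460 + n(-16, 19) = ((107 + 35) - 136)*460 - 4/39 = (142 - 136)*460 - 4/39 = 6*460 - 4/39 = 2760 - 4/39 = 107636/39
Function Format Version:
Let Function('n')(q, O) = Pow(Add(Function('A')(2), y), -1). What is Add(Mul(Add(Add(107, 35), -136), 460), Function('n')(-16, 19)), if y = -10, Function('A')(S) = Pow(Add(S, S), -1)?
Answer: Rational(107636, 39) ≈ 2759.9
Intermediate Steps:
Function('A')(S) = Mul(Rational(1, 2), Pow(S, -1)) (Function('A')(S) = Pow(Mul(2, S), -1) = Mul(Rational(1, 2), Pow(S, -1)))
Function('n')(q, O) = Rational(-4, 39) (Function('n')(q, O) = Pow(Add(Mul(Rational(1, 2), Pow(2, -1)), -10), -1) = Pow(Add(Mul(Rational(1, 2), Rational(1, 2)), -10), -1) = Pow(Add(Rational(1, 4), -10), -1) = Pow(Rational(-39, 4), -1) = Rational(-4, 39))
Add(Mul(Add(Add(107, 35), -136), 460), Function('n')(-16, 19)) = Add(Mul(Add(Add(107, 35), -136), 460), Rational(-4, 39)) = Add(Mul(Add(142, -136), 460), Rational(-4, 39)) = Add(Mul(6, 460), Rational(-4, 39)) = Add(2760, Rational(-4, 39)) = Rational(107636, 39)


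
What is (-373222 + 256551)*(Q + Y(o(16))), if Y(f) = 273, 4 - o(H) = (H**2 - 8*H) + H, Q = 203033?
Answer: -23719914326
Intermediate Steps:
o(H) = 4 - H**2 + 7*H (o(H) = 4 - ((H**2 - 8*H) + H) = 4 - (H**2 - 7*H) = 4 + (-H**2 + 7*H) = 4 - H**2 + 7*H)
(-373222 + 256551)*(Q + Y(o(16))) = (-373222 + 256551)*(203033 + 273) = -116671*203306 = -23719914326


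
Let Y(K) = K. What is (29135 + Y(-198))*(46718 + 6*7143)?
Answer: 2592060712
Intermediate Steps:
(29135 + Y(-198))*(46718 + 6*7143) = (29135 - 198)*(46718 + 6*7143) = 28937*(46718 + 42858) = 28937*89576 = 2592060712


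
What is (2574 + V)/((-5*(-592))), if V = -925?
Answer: 1649/2960 ≈ 0.55709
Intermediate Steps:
(2574 + V)/((-5*(-592))) = (2574 - 925)/((-5*(-592))) = 1649/2960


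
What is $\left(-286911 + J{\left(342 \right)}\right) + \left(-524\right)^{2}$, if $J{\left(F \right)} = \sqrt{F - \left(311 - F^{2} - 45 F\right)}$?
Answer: $-12335 + \sqrt{132385} \approx -11971.0$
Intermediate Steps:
$J{\left(F \right)} = \sqrt{-311 + F^{2} + 46 F}$ ($J{\left(F \right)} = \sqrt{F + \left(-311 + F^{2} + 45 F\right)} = \sqrt{-311 + F^{2} + 46 F}$)
$\left(-286911 + J{\left(342 \right)}\right) + \left(-524\right)^{2} = \left(-286911 + \sqrt{-311 + 342^{2} + 46 \cdot 342}\right) + \left(-524\right)^{2} = \left(-286911 + \sqrt{-311 + 116964 + 15732}\right) + 274576 = \left(-286911 + \sqrt{132385}\right) + 274576 = -12335 + \sqrt{132385}$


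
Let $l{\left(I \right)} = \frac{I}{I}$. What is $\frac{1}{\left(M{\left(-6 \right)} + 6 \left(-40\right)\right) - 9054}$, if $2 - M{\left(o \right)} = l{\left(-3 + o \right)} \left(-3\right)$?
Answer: $- \frac{1}{9289} \approx -0.00010765$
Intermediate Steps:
$l{\left(I \right)} = 1$
$M{\left(o \right)} = 5$ ($M{\left(o \right)} = 2 - 1 \left(-3\right) = 2 - -3 = 2 + 3 = 5$)
$\frac{1}{\left(M{\left(-6 \right)} + 6 \left(-40\right)\right) - 9054} = \frac{1}{\left(5 + 6 \left(-40\right)\right) - 9054} = \frac{1}{\left(5 - 240\right) - 9054} = \frac{1}{-235 - 9054} = \frac{1}{-9289} = - \frac{1}{9289}$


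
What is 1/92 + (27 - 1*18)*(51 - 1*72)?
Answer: -17387/92 ≈ -188.99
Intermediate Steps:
1/92 + (27 - 1*18)*(51 - 1*72) = 1/92 + (27 - 18)*(51 - 72) = 1/92 + 9*(-21) = 1/92 - 189 = -17387/92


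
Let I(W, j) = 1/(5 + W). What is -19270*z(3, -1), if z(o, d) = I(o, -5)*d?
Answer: 9635/4 ≈ 2408.8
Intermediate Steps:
z(o, d) = d/(5 + o)
-19270*z(3, -1) = -(-19270)/(5 + 3) = -(-19270)/8 = -19270*(-⅛) = 9635/4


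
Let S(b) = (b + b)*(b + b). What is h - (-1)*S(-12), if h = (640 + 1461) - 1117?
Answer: 1560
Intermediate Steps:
S(b) = 4*b² (S(b) = (2*b)*(2*b) = 4*b²)
h = 984 (h = 2101 - 1117 = 984)
h - (-1)*S(-12) = 984 - (-1)*4*(-12)² = 984 - (-1)*4*144 = 984 - (-1)*576 = 984 - 1*(-576) = 984 + 576 = 1560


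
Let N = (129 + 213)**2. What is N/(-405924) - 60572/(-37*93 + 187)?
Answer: 1008626153/55036529 ≈ 18.326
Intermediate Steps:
N = 116964 (N = 342**2 = 116964)
N/(-405924) - 60572/(-37*93 + 187) = 116964/(-405924) - 60572/(-37*93 + 187) = 116964*(-1/405924) - 60572/(-3441 + 187) = -9747/33827 - 60572/(-3254) = -9747/33827 - 60572*(-1/3254) = -9747/33827 + 30286/1627 = 1008626153/55036529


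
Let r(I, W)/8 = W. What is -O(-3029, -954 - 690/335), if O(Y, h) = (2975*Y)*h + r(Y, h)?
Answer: -577225718952/67 ≈ -8.6153e+9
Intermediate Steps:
r(I, W) = 8*W
O(Y, h) = 8*h + 2975*Y*h (O(Y, h) = (2975*Y)*h + 8*h = 2975*Y*h + 8*h = 8*h + 2975*Y*h)
-O(-3029, -954 - 690/335) = -(-954 - 690/335)*(8 + 2975*(-3029)) = -(-954 - 690*1/335)*(8 - 9011275) = -(-954 - 138/67)*(-9011267) = -(-64056)*(-9011267)/67 = -1*577225718952/67 = -577225718952/67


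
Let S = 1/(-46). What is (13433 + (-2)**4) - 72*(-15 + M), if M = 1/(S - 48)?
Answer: 32097873/2209 ≈ 14531.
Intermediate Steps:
S = -1/46 ≈ -0.021739
M = -46/2209 (M = 1/(-1/46 - 48) = 1/(-2209/46) = -46/2209 ≈ -0.020824)
(13433 + (-2)**4) - 72*(-15 + M) = (13433 + (-2)**4) - 72*(-15 - 46/2209) = (13433 + 16) - 72*(-33181/2209) = 13449 + 2389032/2209 = 32097873/2209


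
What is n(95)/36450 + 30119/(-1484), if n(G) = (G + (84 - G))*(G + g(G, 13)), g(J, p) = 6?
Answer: -180874549/9015300 ≈ -20.063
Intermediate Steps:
n(G) = 504 + 84*G (n(G) = (G + (84 - G))*(G + 6) = 84*(6 + G) = 504 + 84*G)
n(95)/36450 + 30119/(-1484) = (504 + 84*95)/36450 + 30119/(-1484) = (504 + 7980)*(1/36450) + 30119*(-1/1484) = 8484*(1/36450) - 30119/1484 = 1414/6075 - 30119/1484 = -180874549/9015300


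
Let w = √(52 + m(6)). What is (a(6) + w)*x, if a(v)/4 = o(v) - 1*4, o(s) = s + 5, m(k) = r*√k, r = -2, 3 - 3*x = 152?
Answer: -4172/3 - 149*√(52 - 2*√6)/3 ≈ -1731.5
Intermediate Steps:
x = -149/3 (x = 1 - ⅓*152 = 1 - 152/3 = -149/3 ≈ -49.667)
m(k) = -2*√k
o(s) = 5 + s
w = √(52 - 2*√6) ≈ 6.8630
a(v) = 4 + 4*v (a(v) = 4*((5 + v) - 1*4) = 4*((5 + v) - 4) = 4*(1 + v) = 4 + 4*v)
(a(6) + w)*x = ((4 + 4*6) + √(52 - 2*√6))*(-149/3) = ((4 + 24) + √(52 - 2*√6))*(-149/3) = (28 + √(52 - 2*√6))*(-149/3) = -4172/3 - 149*√(52 - 2*√6)/3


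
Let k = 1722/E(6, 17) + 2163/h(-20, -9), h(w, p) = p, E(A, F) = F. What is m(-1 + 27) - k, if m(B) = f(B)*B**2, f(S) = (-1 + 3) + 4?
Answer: 213947/51 ≈ 4195.0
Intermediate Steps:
f(S) = 6 (f(S) = 2 + 4 = 6)
m(B) = 6*B**2
k = -7091/51 (k = 1722/17 + 2163/(-9) = 1722*(1/17) + 2163*(-1/9) = 1722/17 - 721/3 = -7091/51 ≈ -139.04)
m(-1 + 27) - k = 6*(-1 + 27)**2 - 1*(-7091/51) = 6*26**2 + 7091/51 = 6*676 + 7091/51 = 4056 + 7091/51 = 213947/51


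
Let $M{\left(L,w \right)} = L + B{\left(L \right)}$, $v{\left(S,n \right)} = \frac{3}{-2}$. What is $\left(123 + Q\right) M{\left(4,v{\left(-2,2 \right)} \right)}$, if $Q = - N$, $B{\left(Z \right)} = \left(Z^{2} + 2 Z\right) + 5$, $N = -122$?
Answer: $8085$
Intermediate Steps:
$B{\left(Z \right)} = 5 + Z^{2} + 2 Z$
$v{\left(S,n \right)} = - \frac{3}{2}$ ($v{\left(S,n \right)} = 3 \left(- \frac{1}{2}\right) = - \frac{3}{2}$)
$Q = 122$ ($Q = \left(-1\right) \left(-122\right) = 122$)
$M{\left(L,w \right)} = 5 + L^{2} + 3 L$ ($M{\left(L,w \right)} = L + \left(5 + L^{2} + 2 L\right) = 5 + L^{2} + 3 L$)
$\left(123 + Q\right) M{\left(4,v{\left(-2,2 \right)} \right)} = \left(123 + 122\right) \left(5 + 4^{2} + 3 \cdot 4\right) = 245 \left(5 + 16 + 12\right) = 245 \cdot 33 = 8085$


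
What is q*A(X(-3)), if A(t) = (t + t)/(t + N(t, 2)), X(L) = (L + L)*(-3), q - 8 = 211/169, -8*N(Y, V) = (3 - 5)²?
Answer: 112536/5915 ≈ 19.026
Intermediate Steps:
N(Y, V) = -½ (N(Y, V) = -(3 - 5)²/8 = -⅛*(-2)² = -⅛*4 = -½)
q = 1563/169 (q = 8 + 211/169 = 1563/169 ≈ 9.2485)
X(L) = -6*L (X(L) = (2*L)*(-3) = -6*L)
A(t) = 2*t/(-½ + t) (A(t) = (t + t)/(t - ½) = (2*t)/(-½ + t) = 2*t/(-½ + t))
q*A(X(-3)) = 1563*(4*(-6*(-3))/(-1 + 2*(-6*(-3))))/169 = 1563*(4*18/(-1 + 2*18))/169 = 1563*(4*18/(-1 + 36))/169 = 1563*(4*18/35)/169 = 1563*(4*18*(1/35))/169 = (1563/169)*(72/35) = 112536/5915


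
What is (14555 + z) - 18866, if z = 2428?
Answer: -1883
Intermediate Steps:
(14555 + z) - 18866 = (14555 + 2428) - 18866 = 16983 - 18866 = -1883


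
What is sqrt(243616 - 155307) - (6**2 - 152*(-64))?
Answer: -9764 + sqrt(88309) ≈ -9466.8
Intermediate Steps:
sqrt(243616 - 155307) - (6**2 - 152*(-64)) = sqrt(88309) - (36 + 9728) = sqrt(88309) - 1*9764 = sqrt(88309) - 9764 = -9764 + sqrt(88309)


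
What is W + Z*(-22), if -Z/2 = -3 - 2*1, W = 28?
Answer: -192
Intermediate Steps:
Z = 10 (Z = -2*(-3 - 2*1) = -2*(-3 - 2) = -2*(-5) = 10)
W + Z*(-22) = 28 + 10*(-22) = 28 - 220 = -192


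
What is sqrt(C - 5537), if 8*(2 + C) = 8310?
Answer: I*sqrt(18001)/2 ≈ 67.084*I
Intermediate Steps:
C = 4147/4 (C = -2 + (1/8)*8310 = -2 + 4155/4 = 4147/4 ≈ 1036.8)
sqrt(C - 5537) = sqrt(4147/4 - 5537) = sqrt(-18001/4) = I*sqrt(18001)/2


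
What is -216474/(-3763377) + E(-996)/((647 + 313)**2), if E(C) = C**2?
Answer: 9103779251/8028537600 ≈ 1.1339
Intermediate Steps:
-216474/(-3763377) + E(-996)/((647 + 313)**2) = -216474/(-3763377) + (-996)**2/((647 + 313)**2) = -216474*(-1/3763377) + 992016/(960**2) = 72158/1254459 + 992016/921600 = 72158/1254459 + 992016*(1/921600) = 72158/1254459 + 6889/6400 = 9103779251/8028537600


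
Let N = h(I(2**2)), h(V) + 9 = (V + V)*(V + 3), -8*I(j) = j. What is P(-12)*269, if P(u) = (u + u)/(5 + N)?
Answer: 12912/13 ≈ 993.23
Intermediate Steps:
I(j) = -j/8
h(V) = -9 + 2*V*(3 + V) (h(V) = -9 + (V + V)*(V + 3) = -9 + (2*V)*(3 + V) = -9 + 2*V*(3 + V))
N = -23/2 (N = -9 + 2*(-1/8*2**2)**2 + 6*(-1/8*2**2) = -9 + 2*(-1/8*4)**2 + 6*(-1/8*4) = -9 + 2*(-1/2)**2 + 6*(-1/2) = -9 + 2*(1/4) - 3 = -9 + 1/2 - 3 = -23/2 ≈ -11.500)
P(u) = -4*u/13 (P(u) = (u + u)/(5 - 23/2) = (2*u)/(-13/2) = (2*u)*(-2/13) = -4*u/13)
P(-12)*269 = -4/13*(-12)*269 = (48/13)*269 = 12912/13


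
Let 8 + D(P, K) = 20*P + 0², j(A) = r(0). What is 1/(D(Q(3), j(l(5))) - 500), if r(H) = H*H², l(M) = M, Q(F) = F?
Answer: -1/448 ≈ -0.0022321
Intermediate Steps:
r(H) = H³
j(A) = 0 (j(A) = 0³ = 0)
D(P, K) = -8 + 20*P (D(P, K) = -8 + (20*P + 0²) = -8 + (20*P + 0) = -8 + 20*P)
1/(D(Q(3), j(l(5))) - 500) = 1/((-8 + 20*3) - 500) = 1/((-8 + 60) - 500) = 1/(52 - 500) = 1/(-448) = -1/448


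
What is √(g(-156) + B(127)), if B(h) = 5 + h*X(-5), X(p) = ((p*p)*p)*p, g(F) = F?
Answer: 2*√19806 ≈ 281.47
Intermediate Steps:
X(p) = p⁴ (X(p) = (p²*p)*p = p³*p = p⁴)
B(h) = 5 + 625*h (B(h) = 5 + h*(-5)⁴ = 5 + h*625 = 5 + 625*h)
√(g(-156) + B(127)) = √(-156 + (5 + 625*127)) = √(-156 + (5 + 79375)) = √(-156 + 79380) = √79224 = 2*√19806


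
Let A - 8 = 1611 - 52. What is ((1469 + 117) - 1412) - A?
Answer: -1393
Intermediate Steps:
A = 1567 (A = 8 + (1611 - 52) = 8 + 1559 = 1567)
((1469 + 117) - 1412) - A = ((1469 + 117) - 1412) - 1*1567 = (1586 - 1412) - 1567 = 174 - 1567 = -1393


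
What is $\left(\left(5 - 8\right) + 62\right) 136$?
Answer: $8024$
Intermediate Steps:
$\left(\left(5 - 8\right) + 62\right) 136 = \left(-3 + 62\right) 136 = 59 \cdot 136 = 8024$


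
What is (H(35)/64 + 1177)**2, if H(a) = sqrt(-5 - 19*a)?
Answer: (75328 + I*sqrt(670))**2/4096 ≈ 1.3853e+6 + 952.06*I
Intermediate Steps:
(H(35)/64 + 1177)**2 = (sqrt(-5 - 19*35)/64 + 1177)**2 = (sqrt(-5 - 665)*(1/64) + 1177)**2 = (sqrt(-670)*(1/64) + 1177)**2 = ((I*sqrt(670))*(1/64) + 1177)**2 = (I*sqrt(670)/64 + 1177)**2 = (1177 + I*sqrt(670)/64)**2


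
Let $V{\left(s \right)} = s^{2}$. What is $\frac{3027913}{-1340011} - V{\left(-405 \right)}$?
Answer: $- \frac{219798332188}{1340011} \approx -1.6403 \cdot 10^{5}$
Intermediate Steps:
$\frac{3027913}{-1340011} - V{\left(-405 \right)} = \frac{3027913}{-1340011} - \left(-405\right)^{2} = 3027913 \left(- \frac{1}{1340011}\right) - 164025 = - \frac{3027913}{1340011} - 164025 = - \frac{219798332188}{1340011}$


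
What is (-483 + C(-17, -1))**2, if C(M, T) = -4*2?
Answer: 241081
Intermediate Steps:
C(M, T) = -8
(-483 + C(-17, -1))**2 = (-483 - 8)**2 = (-491)**2 = 241081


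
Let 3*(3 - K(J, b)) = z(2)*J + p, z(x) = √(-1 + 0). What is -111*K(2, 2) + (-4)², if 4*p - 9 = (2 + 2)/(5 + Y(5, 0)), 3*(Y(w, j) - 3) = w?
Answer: -26671/116 + 74*I ≈ -229.92 + 74.0*I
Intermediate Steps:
Y(w, j) = 3 + w/3
p = 273/116 (p = 9/4 + ((2 + 2)/(5 + (3 + (⅓)*5)))/4 = 9/4 + (4/(5 + (3 + 5/3)))/4 = 9/4 + (4/(5 + 14/3))/4 = 9/4 + (4/(29/3))/4 = 9/4 + (4*(3/29))/4 = 9/4 + (¼)*(12/29) = 9/4 + 3/29 = 273/116 ≈ 2.3534)
z(x) = I (z(x) = √(-1) = I)
K(J, b) = 257/116 - I*J/3 (K(J, b) = 3 - (I*J + 273/116)/3 = 3 - (273/116 + I*J)/3 = 3 + (-91/116 - I*J/3) = 257/116 - I*J/3)
-111*K(2, 2) + (-4)² = -111*(257/116 - ⅓*I*2) + (-4)² = -111*(257/116 - 2*I/3) + 16 = (-28527/116 + 74*I) + 16 = -26671/116 + 74*I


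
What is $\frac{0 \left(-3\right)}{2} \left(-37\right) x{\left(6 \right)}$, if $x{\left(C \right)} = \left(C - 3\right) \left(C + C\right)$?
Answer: $0$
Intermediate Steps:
$x{\left(C \right)} = 2 C \left(-3 + C\right)$ ($x{\left(C \right)} = \left(-3 + C\right) 2 C = 2 C \left(-3 + C\right)$)
$\frac{0 \left(-3\right)}{2} \left(-37\right) x{\left(6 \right)} = \frac{0 \left(-3\right)}{2} \left(-37\right) 2 \cdot 6 \left(-3 + 6\right) = 0 \cdot \frac{1}{2} \left(-37\right) 2 \cdot 6 \cdot 3 = 0 \left(-37\right) 36 = 0 \cdot 36 = 0$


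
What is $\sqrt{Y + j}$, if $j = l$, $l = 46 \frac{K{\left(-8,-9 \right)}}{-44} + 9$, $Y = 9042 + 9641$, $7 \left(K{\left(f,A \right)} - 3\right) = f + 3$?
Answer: $\frac{30 \sqrt{123123}}{77} \approx 136.71$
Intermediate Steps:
$K{\left(f,A \right)} = \frac{24}{7} + \frac{f}{7}$ ($K{\left(f,A \right)} = 3 + \frac{f + 3}{7} = 3 + \frac{3 + f}{7} = 3 + \left(\frac{3}{7} + \frac{f}{7}\right) = \frac{24}{7} + \frac{f}{7}$)
$Y = 18683$
$l = \frac{509}{77}$ ($l = 46 \frac{\frac{24}{7} + \frac{1}{7} \left(-8\right)}{-44} + 9 = 46 \left(\frac{24}{7} - \frac{8}{7}\right) \left(- \frac{1}{44}\right) + 9 = 46 \cdot \frac{16}{7} \left(- \frac{1}{44}\right) + 9 = 46 \left(- \frac{4}{77}\right) + 9 = - \frac{184}{77} + 9 = \frac{509}{77} \approx 6.6104$)
$j = \frac{509}{77} \approx 6.6104$
$\sqrt{Y + j} = \sqrt{18683 + \frac{509}{77}} = \sqrt{\frac{1439100}{77}} = \frac{30 \sqrt{123123}}{77}$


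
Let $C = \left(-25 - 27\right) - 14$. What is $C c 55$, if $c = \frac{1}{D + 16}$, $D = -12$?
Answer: $- \frac{1815}{2} \approx -907.5$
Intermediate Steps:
$c = \frac{1}{4}$ ($c = \frac{1}{-12 + 16} = \frac{1}{4} \approx 0.25$)
$C = -66$ ($C = -52 - 14 = -66$)
$C c 55 = \left(-66\right) \frac{1}{4} \cdot 55 = \left(- \frac{33}{2}\right) 55 = - \frac{1815}{2}$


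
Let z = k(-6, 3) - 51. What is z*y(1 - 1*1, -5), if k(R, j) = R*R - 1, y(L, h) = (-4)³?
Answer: 1024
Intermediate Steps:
y(L, h) = -64
k(R, j) = -1 + R² (k(R, j) = R² - 1 = -1 + R²)
z = -16 (z = (-1 + (-6)²) - 51 = (-1 + 36) - 51 = 35 - 51 = -16)
z*y(1 - 1*1, -5) = -16*(-64) = 1024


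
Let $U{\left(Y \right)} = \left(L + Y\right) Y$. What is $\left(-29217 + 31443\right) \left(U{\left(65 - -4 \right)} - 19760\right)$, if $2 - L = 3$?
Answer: $-33541368$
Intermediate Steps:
$L = -1$ ($L = 2 - 3 = -1$)
$U{\left(Y \right)} = Y \left(-1 + Y\right)$ ($U{\left(Y \right)} = \left(-1 + Y\right) Y = Y \left(-1 + Y\right)$)
$\left(-29217 + 31443\right) \left(U{\left(65 - -4 \right)} - 19760\right) = \left(-29217 + 31443\right) \left(\left(65 - -4\right) \left(-1 + \left(65 - -4\right)\right) - 19760\right) = 2226 \left(\left(65 + 4\right) \left(-1 + \left(65 + 4\right)\right) - 19760\right) = 2226 \left(69 \left(-1 + 69\right) - 19760\right) = 2226 \left(69 \cdot 68 - 19760\right) = 2226 \left(4692 - 19760\right) = 2226 \left(-15068\right) = -33541368$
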